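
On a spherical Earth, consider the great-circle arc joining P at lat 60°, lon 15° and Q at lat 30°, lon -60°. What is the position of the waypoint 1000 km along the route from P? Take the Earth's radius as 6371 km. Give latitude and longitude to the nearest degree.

From cos δ = sin φ₁ sin φ₂ + cos φ₁ cos φ₂ cos Δλ, the central angle is δ ≈ 0.994 rad (57.0°). The total great-circle distance is δ·R ≈ 0.994 × 6371 ≈ 6335 km, so the target fraction is f = 1000/6335 ≈ 0.158.
Interpolate at f ≈ 0.158 with slerp weights a = sin((1−f)δ)/sin δ ≈ 0.886, b = sin(fδ)/sin δ ≈ 0.186.
p = a·p₁ + b·p₂ ≈ (0.509, -0.025, 0.861); φ = arcsin(p_z) ≈ 59.38°, λ = atan2(p_y, p_x) ≈ -2.83°.

≈ lat 59°, lon -3°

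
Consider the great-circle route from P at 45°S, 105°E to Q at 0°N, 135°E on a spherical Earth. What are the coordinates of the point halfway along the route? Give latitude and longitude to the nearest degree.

Write both endpoints as unit vectors p₁, p₂ with components (cos φ cos λ, cos φ sin λ, sin φ).
The central angle between the endpoints is δ = arccos(p₁·p₂) ≈ 0.912 rad (52.2°).
Interpolate at f = 1/2 with slerp weights a = sin((1−f)δ)/sin δ ≈ 0.557, b = sin(fδ)/sin δ ≈ 0.557.
p = a·p₁ + b·p₂ ≈ (-0.496, 0.774, -0.394); φ = arcsin(p_z) ≈ -23.19°, λ = atan2(p_y, p_x) ≈ 122.63°.

≈ 23°S, 123°E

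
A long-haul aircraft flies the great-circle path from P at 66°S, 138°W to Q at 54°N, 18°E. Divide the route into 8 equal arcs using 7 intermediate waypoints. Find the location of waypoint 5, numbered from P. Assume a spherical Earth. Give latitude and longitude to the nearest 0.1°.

Convert each endpoint to a unit vector on the sphere (x = cos φ cos λ, y = cos φ sin λ, z = sin φ).
The central angle between the endpoints is δ = arccos(p₁·p₂) ≈ 2.849 rad (163.2°).
Interpolate at f = 5/8 with slerp weights a = sin((1−f)δ)/sin δ ≈ 3.038, b = sin(fδ)/sin δ ≈ 3.390.
p = a·p₁ + b·p₂ ≈ (0.977, -0.211, -0.032); φ = arcsin(p_z) ≈ -1.86°, λ = atan2(p_y, p_x) ≈ -12.19°.

≈ 1.9°S, 12.2°W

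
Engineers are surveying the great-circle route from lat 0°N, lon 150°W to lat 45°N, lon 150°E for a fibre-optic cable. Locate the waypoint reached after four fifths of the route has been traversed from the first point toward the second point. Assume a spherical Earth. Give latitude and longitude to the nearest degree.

≈ lat 38°N, lon 166°E

Write both endpoints as unit vectors p₁, p₂ with components (cos φ cos λ, cos φ sin λ, sin φ).
The central angle between the endpoints is δ = arccos(p₁·p₂) ≈ 1.209 rad (69.3°).
Interpolate at f = 4/5 with slerp weights a = sin((1−f)δ)/sin δ ≈ 0.256, b = sin(fδ)/sin δ ≈ 0.880.
p = a·p₁ + b·p₂ ≈ (-0.761, 0.183, 0.623); φ = arcsin(p_z) ≈ 38.50°, λ = atan2(p_y, p_x) ≈ 166.46°.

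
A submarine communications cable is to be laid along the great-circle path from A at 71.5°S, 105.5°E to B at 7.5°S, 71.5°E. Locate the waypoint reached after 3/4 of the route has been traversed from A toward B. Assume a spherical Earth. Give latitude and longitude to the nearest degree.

Convert each endpoint to a unit vector on the sphere (x = cos φ cos λ, y = cos φ sin λ, z = sin φ).
The central angle between the endpoints is δ = arccos(p₁·p₂) ≈ 1.176 rad (67.4°).
Interpolate at f = 3/4 with slerp weights a = sin((1−f)δ)/sin δ ≈ 0.314, b = sin(fδ)/sin δ ≈ 0.836.
p = a·p₁ + b·p₂ ≈ (0.236, 0.882, -0.407); φ = arcsin(p_z) ≈ -24.01°, λ = atan2(p_y, p_x) ≈ 75.00°.

≈ 24°S, 75°E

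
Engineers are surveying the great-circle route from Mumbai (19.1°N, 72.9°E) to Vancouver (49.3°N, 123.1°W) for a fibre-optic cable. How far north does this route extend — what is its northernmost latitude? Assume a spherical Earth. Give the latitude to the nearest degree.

The great circle lies in the plane with unit normal n̂ = (p₁ × p₂)/|p₁ × p₂|.
Here n̂_z ≈ +0.181; the vertex latitude is φ_max = arccos|n̂_z| ≈ 79.6°.
Check via Clairaut: cos φ_max = |cos φ₁| · sin C = cos(19.1°)·sin(11.0°) ≈ 0.181, again giving ≈ 79.6°.

≈ 80°N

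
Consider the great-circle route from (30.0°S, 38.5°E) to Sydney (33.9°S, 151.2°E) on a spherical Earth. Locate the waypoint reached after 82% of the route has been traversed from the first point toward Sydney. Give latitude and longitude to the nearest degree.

≈ (42°S, 134°E)

From cos δ = sin φ₁ sin φ₂ + cos φ₁ cos φ₂ cos Δλ, the central angle is δ ≈ 1.569 rad (89.9°).
Interpolate at f = 0.82 with slerp weights a = sin((1−f)δ)/sin δ ≈ 0.279, b = sin(fδ)/sin δ ≈ 0.960.
p = a·p₁ + b·p₂ ≈ (-0.509, 0.534, -0.675); φ = arcsin(p_z) ≈ -42.44°, λ = atan2(p_y, p_x) ≈ 133.64°.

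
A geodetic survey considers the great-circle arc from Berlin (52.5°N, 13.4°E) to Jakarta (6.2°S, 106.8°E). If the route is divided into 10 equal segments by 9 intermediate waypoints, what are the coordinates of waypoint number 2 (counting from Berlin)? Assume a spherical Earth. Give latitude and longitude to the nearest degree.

≈ 48°N, 43°E

Write both endpoints as unit vectors p₁, p₂ with components (cos φ cos λ, cos φ sin λ, sin φ).
The central angle between the endpoints is δ = arccos(p₁·p₂) ≈ 1.693 rad (97.0°).
Interpolate at f = 2/10 with slerp weights a = sin((1−f)δ)/sin δ ≈ 0.984, b = sin(fδ)/sin δ ≈ 0.335.
p = a·p₁ + b·p₂ ≈ (0.487, 0.457, 0.744); φ = arcsin(p_z) ≈ 48.11°, λ = atan2(p_y, p_x) ≈ 43.22°.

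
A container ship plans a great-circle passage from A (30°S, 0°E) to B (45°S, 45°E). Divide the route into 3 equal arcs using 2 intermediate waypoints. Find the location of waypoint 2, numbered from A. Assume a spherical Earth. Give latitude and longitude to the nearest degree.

≈ (42°S, 28°E)

Convert each endpoint to a unit vector on the sphere (x = cos φ cos λ, y = cos φ sin λ, z = sin φ).
The central angle between the endpoints is δ = arccos(p₁·p₂) ≈ 0.666 rad (38.1°).
Interpolate at f = 2/3 with slerp weights a = sin((1−f)δ)/sin δ ≈ 0.356, b = sin(fδ)/sin δ ≈ 0.695.
p = a·p₁ + b·p₂ ≈ (0.656, 0.348, -0.670); φ = arcsin(p_z) ≈ -42.05°, λ = atan2(p_y, p_x) ≈ 27.91°.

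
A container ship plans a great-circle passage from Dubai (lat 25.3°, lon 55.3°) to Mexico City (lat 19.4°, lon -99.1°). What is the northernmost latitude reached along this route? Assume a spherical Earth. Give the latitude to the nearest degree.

≈ 62°

The great circle lies in the plane with unit normal n̂ = (p₁ × p₂)/|p₁ × p₂|.
Here n̂_z ≈ -0.473; the vertex latitude is φ_max = arccos|n̂_z| ≈ 61.8°.
Check via Clairaut: cos φ_max = |cos φ₁| · sin C = cos(25.3°)·sin(31.5°) ≈ 0.473, again giving ≈ 61.8°.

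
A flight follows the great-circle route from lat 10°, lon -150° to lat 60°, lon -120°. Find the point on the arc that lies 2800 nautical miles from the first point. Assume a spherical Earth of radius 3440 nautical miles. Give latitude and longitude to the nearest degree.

Convert each endpoint to a unit vector on the sphere (x = cos φ cos λ, y = cos φ sin λ, z = sin φ).
The central angle between the endpoints is δ = arccos(p₁·p₂) ≈ 0.956 rad (54.8°). The total great-circle distance is δ·R ≈ 0.956 × 3440 ≈ 3289 nmi, so the target fraction is f = 2800/3289 ≈ 0.851.
Interpolate at f ≈ 0.851 with slerp weights a = sin((1−f)δ)/sin δ ≈ 0.173, b = sin(fδ)/sin δ ≈ 0.890.
p = a·p₁ + b·p₂ ≈ (-0.370, -0.471, 0.801); φ = arcsin(p_z) ≈ 53.21°, λ = atan2(p_y, p_x) ≈ -128.19°.

≈ lat 53°, lon -128°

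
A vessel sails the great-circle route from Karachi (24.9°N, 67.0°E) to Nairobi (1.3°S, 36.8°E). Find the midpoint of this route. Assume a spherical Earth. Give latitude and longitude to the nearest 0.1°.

Write both endpoints as unit vectors p₁, p₂ with components (cos φ cos λ, cos φ sin λ, sin φ).
The central angle between the endpoints is δ = arccos(p₁·p₂) ≈ 0.685 rad (39.3°).
Interpolate at f = 1/2 with slerp weights a = sin((1−f)δ)/sin δ ≈ 0.531, b = sin(fδ)/sin δ ≈ 0.531.
p = a·p₁ + b·p₂ ≈ (0.613, 0.761, 0.211); φ = arcsin(p_z) ≈ 12.21°, λ = atan2(p_y, p_x) ≈ 51.15°.

≈ 12.2°N, 51.1°E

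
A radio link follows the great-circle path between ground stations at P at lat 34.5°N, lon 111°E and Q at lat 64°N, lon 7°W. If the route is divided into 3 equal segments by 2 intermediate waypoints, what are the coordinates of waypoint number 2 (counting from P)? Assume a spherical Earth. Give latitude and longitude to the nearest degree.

≈ lat 69°N, lon 53°E

Write both endpoints as unit vectors p₁, p₂ with components (cos φ cos λ, cos φ sin λ, sin φ).
The central angle between the endpoints is δ = arccos(p₁·p₂) ≈ 1.224 rad (70.2°).
Interpolate at f = 2/3 with slerp weights a = sin((1−f)δ)/sin δ ≈ 0.422, b = sin(fδ)/sin δ ≈ 0.775.
p = a·p₁ + b·p₂ ≈ (0.212, 0.283, 0.935); φ = arcsin(p_z) ≈ 69.26°, λ = atan2(p_y, p_x) ≈ 53.14°.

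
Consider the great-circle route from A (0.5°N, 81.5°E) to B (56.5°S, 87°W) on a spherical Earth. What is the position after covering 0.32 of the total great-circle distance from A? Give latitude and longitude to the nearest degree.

Convert each endpoint to a unit vector on the sphere (x = cos φ cos λ, y = cos φ sin λ, z = sin φ).
The central angle between the endpoints is δ = arccos(p₁·p₂) ≈ 2.151 rad (123.2°).
Interpolate at f = 0.32 with slerp weights a = sin((1−f)δ)/sin δ ≈ 1.189, b = sin(fδ)/sin δ ≈ 0.759.
p = a·p₁ + b·p₂ ≈ (0.198, 0.757, -0.623); φ = arcsin(p_z) ≈ -38.53°, λ = atan2(p_y, p_x) ≈ 75.37°.

≈ (39°S, 75°E)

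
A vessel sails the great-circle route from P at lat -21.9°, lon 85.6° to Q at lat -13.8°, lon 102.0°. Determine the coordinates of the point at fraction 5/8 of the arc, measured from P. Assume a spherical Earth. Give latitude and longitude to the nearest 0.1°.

From cos δ = sin φ₁ sin φ₂ + cos φ₁ cos φ₂ cos Δλ, the central angle is δ ≈ 0.307 rad (17.6°).
Interpolate at f = 5/8 with slerp weights a = sin((1−f)δ)/sin δ ≈ 0.380, b = sin(fδ)/sin δ ≈ 0.631.
p = a·p₁ + b·p₂ ≈ (-0.100, 0.951, -0.292); φ = arcsin(p_z) ≈ -17.00°, λ = atan2(p_y, p_x) ≈ 96.02°.

≈ lat -17.0°, lon 96.0°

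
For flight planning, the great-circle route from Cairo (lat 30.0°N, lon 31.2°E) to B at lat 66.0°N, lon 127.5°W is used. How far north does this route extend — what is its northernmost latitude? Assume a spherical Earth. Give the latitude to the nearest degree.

The great circle lies in the plane with unit normal n̂ = (p₁ × p₂)/|p₁ × p₂|.
Here n̂_z ≈ -0.129; the vertex latitude is φ_max = arccos|n̂_z| ≈ 82.6°.
Check via Clairaut: cos φ_max = |cos φ₁| · sin C = cos(30.0°)·sin(8.6°) ≈ 0.129, again giving ≈ 82.6°.

≈ 83°N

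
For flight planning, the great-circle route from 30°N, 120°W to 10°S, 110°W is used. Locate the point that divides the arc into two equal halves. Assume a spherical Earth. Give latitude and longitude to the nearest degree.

≈ 10°N, 115°W

From cos δ = sin φ₁ sin φ₂ + cos φ₁ cos φ₂ cos Δλ, the central angle is δ ≈ 0.718 rad (41.1°).
Interpolate at f = 1/2 with slerp weights a = sin((1−f)δ)/sin δ ≈ 0.534, b = sin(fδ)/sin δ ≈ 0.534.
p = a·p₁ + b·p₂ ≈ (-0.411, -0.895, 0.174); φ = arcsin(p_z) ≈ 10.04°, λ = atan2(p_y, p_x) ≈ -114.68°.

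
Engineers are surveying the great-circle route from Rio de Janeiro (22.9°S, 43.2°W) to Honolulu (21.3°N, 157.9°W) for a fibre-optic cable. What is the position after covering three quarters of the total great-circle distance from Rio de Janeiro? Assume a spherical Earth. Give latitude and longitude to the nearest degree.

Write both endpoints as unit vectors p₁, p₂ with components (cos φ cos λ, cos φ sin λ, sin φ).
The central angle between the endpoints is δ = arccos(p₁·p₂) ≈ 2.094 rad (120.0°).
Interpolate at f = 3/4 with slerp weights a = sin((1−f)δ)/sin δ ≈ 0.577, b = sin(fδ)/sin δ ≈ 1.155.
p = a·p₁ + b·p₂ ≈ (-0.609, -0.769, 0.195); φ = arcsin(p_z) ≈ 11.23°, λ = atan2(p_y, p_x) ≈ -128.39°.

≈ (11°N, 128°W)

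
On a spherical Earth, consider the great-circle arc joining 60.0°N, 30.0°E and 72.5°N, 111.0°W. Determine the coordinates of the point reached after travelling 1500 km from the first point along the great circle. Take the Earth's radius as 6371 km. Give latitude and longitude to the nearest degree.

Write both endpoints as unit vectors p₁, p₂ with components (cos φ cos λ, cos φ sin λ, sin φ).
The central angle between the endpoints is δ = arccos(p₁·p₂) ≈ 0.783 rad (44.8°). The total great-circle distance is δ·R ≈ 0.783 × 6371 ≈ 4986 km, so the target fraction is f = 1500/4986 ≈ 0.301.
Interpolate at f ≈ 0.301 with slerp weights a = sin((1−f)δ)/sin δ ≈ 0.738, b = sin(fδ)/sin δ ≈ 0.331.
p = a·p₁ + b·p₂ ≈ (0.284, 0.092, 0.954); φ = arcsin(p_z) ≈ 72.65°, λ = atan2(p_y, p_x) ≈ 17.88°.

≈ 73°N, 18°E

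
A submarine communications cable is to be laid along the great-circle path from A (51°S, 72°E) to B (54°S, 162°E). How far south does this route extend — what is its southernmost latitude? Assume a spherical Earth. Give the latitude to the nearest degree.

≈ 62°S

The great circle lies in the plane with unit normal n̂ = (p₁ × p₂)/|p₁ × p₂|.
Here n̂_z ≈ +0.476; the vertex latitude is φ_max = arccos|n̂_z| ≈ 61.6°.
Check via Clairaut: cos φ_max = |cos φ₁| · sin C = cos(51.0°)·sin(130.9°) ≈ 0.476, again giving ≈ 61.6°.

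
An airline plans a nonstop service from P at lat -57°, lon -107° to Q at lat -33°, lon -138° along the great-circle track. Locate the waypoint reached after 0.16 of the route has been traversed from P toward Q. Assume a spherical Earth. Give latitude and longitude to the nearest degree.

Write both endpoints as unit vectors p₁, p₂ with components (cos φ cos λ, cos φ sin λ, sin φ).
The central angle between the endpoints is δ = arccos(p₁·p₂) ≈ 0.558 rad (32.0°).
Interpolate at f = 0.16 with slerp weights a = sin((1−f)δ)/sin δ ≈ 0.853, b = sin(fδ)/sin δ ≈ 0.168.
p = a·p₁ + b·p₂ ≈ (-0.241, -0.539, -0.807); φ = arcsin(p_z) ≈ -53.83°, λ = atan2(p_y, p_x) ≈ -114.08°.

≈ lat -54°, lon -114°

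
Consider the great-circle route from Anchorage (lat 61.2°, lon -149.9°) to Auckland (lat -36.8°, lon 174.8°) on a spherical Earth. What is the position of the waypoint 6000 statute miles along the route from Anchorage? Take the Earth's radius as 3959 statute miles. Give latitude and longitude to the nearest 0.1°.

Convert each endpoint to a unit vector on the sphere (x = cos φ cos λ, y = cos φ sin λ, z = sin φ).
The central angle between the endpoints is δ = arccos(p₁·p₂) ≈ 1.782 rad (102.1°). The total great-circle distance is δ·R ≈ 1.782 × 3959 ≈ 7057 mi, so the target fraction is f = 6000/7057 ≈ 0.850.
Interpolate at f ≈ 0.850 with slerp weights a = sin((1−f)δ)/sin δ ≈ 0.270, b = sin(fδ)/sin δ ≈ 1.021.
p = a·p₁ + b·p₂ ≈ (-0.927, 0.009, -0.375); φ = arcsin(p_z) ≈ -22.05°, λ = atan2(p_y, p_x) ≈ 179.45°.

≈ lat -22.0°, lon 179.4°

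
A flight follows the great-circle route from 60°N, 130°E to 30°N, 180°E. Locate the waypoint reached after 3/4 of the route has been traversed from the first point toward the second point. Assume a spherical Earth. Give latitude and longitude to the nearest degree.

From cos δ = sin φ₁ sin φ₂ + cos φ₁ cos φ₂ cos Δλ, the central angle is δ ≈ 0.779 rad (44.7°).
Interpolate at f = 3/4 with slerp weights a = sin((1−f)δ)/sin δ ≈ 0.275, b = sin(fδ)/sin δ ≈ 0.785.
p = a·p₁ + b·p₂ ≈ (-0.768, 0.106, 0.631); φ = arcsin(p_z) ≈ 39.13°, λ = atan2(p_y, p_x) ≈ 172.18°.

≈ 39°N, 172°E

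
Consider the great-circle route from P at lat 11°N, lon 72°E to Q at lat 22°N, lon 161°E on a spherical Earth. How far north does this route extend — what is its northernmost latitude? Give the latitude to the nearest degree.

The great circle lies in the plane with unit normal n̂ = (p₁ × p₂)/|p₁ × p₂|.
Here n̂_z ≈ +0.914; the vertex latitude is φ_max = arccos|n̂_z| ≈ 24.0°.
Check via Clairaut: cos φ_max = |cos φ₁| · sin C = cos(11.0°)·sin(68.5°) ≈ 0.914, again giving ≈ 24.0°.

≈ 24°N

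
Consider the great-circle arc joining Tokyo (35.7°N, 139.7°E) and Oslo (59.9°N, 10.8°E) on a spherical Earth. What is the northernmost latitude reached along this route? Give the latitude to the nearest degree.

≈ 71°N

The great circle lies in the plane with unit normal n̂ = (p₁ × p₂)/|p₁ × p₂|.
Here n̂_z ≈ -0.327; the vertex latitude is φ_max = arccos|n̂_z| ≈ 70.9°.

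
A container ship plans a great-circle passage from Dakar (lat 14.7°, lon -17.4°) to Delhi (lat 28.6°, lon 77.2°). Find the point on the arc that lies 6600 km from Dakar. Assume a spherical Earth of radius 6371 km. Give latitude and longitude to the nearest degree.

Convert each endpoint to a unit vector on the sphere (x = cos φ cos λ, y = cos φ sin λ, z = sin φ).
The central angle between the endpoints is δ = arccos(p₁·p₂) ≈ 1.517 rad (86.9°). The total great-circle distance is δ·R ≈ 1.517 × 6371 ≈ 9667 km, so the target fraction is f = 6600/9667 ≈ 0.683.
Interpolate at f ≈ 0.683 with slerp weights a = sin((1−f)δ)/sin δ ≈ 0.464, b = sin(fδ)/sin δ ≈ 0.862.
p = a·p₁ + b·p₂ ≈ (0.596, 0.604, 0.530); φ = arcsin(p_z) ≈ 32.01°, λ = atan2(p_y, p_x) ≈ 45.38°.

≈ lat 32°, lon 45°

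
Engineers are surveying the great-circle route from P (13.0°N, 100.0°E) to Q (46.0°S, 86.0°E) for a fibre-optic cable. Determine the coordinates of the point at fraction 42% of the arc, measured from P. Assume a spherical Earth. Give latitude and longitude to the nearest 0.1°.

≈ (11.9°S, 95.1°E)

Convert each endpoint to a unit vector on the sphere (x = cos φ cos λ, y = cos φ sin λ, z = sin φ).
The central angle between the endpoints is δ = arccos(p₁·p₂) ≈ 1.053 rad (60.3°).
Interpolate at f = 0.42 with slerp weights a = sin((1−f)δ)/sin δ ≈ 0.660, b = sin(fδ)/sin δ ≈ 0.493.
p = a·p₁ + b·p₂ ≈ (-0.088, 0.975, -0.206); φ = arcsin(p_z) ≈ -11.88°, λ = atan2(p_y, p_x) ≈ 95.15°.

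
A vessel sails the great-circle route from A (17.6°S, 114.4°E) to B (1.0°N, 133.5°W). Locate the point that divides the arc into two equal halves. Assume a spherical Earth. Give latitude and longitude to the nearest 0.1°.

Convert each endpoint to a unit vector on the sphere (x = cos φ cos λ, y = cos φ sin λ, z = sin φ).
The central angle between the endpoints is δ = arccos(p₁·p₂) ≈ 1.943 rad (111.3°).
Interpolate at f = 1/2 with slerp weights a = sin((1−f)δ)/sin δ ≈ 0.887, b = sin(fδ)/sin δ ≈ 0.887.
p = a·p₁ + b·p₂ ≈ (-0.959, 0.127, -0.253); φ = arcsin(p_z) ≈ -14.63°, λ = atan2(p_y, p_x) ≈ 172.48°.

≈ (14.6°S, 172.5°E)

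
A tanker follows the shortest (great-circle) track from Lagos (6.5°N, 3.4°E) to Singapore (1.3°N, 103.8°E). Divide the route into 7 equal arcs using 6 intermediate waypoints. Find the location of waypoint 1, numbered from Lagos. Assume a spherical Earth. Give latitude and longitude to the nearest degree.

Write both endpoints as unit vectors p₁, p₂ with components (cos φ cos λ, cos φ sin λ, sin φ).
The central angle between the endpoints is δ = arccos(p₁·p₂) ≈ 1.748 rad (100.2°).
Interpolate at f = 1/7 with slerp weights a = sin((1−f)δ)/sin δ ≈ 1.013, b = sin(fδ)/sin δ ≈ 0.251.
p = a·p₁ + b·p₂ ≈ (0.945, 0.304, 0.120); φ = arcsin(p_z) ≈ 6.92°, λ = atan2(p_y, p_x) ≈ 17.80°.

≈ (7°N, 18°E)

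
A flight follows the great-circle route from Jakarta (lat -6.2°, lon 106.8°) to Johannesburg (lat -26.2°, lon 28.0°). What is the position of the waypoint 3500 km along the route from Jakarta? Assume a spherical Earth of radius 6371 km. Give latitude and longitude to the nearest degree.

Write both endpoints as unit vectors p₁, p₂ with components (cos φ cos λ, cos φ sin λ, sin φ).
The central angle between the endpoints is δ = arccos(p₁·p₂) ≈ 1.348 rad (77.2°). The total great-circle distance is δ·R ≈ 1.348 × 6371 ≈ 8588 km, so the target fraction is f = 3500/8588 ≈ 0.408.
Interpolate at f ≈ 0.408 with slerp weights a = sin((1−f)δ)/sin δ ≈ 0.735, b = sin(fδ)/sin δ ≈ 0.535.
p = a·p₁ + b·p₂ ≈ (0.213, 0.925, -0.316); φ = arcsin(p_z) ≈ -18.40°, λ = atan2(p_y, p_x) ≈ 77.02°.

≈ lat -18°, lon 77°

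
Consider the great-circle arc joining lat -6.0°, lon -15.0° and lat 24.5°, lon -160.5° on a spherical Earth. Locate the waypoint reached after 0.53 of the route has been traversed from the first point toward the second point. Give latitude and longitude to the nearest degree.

≈ lat 30°, lon -84°

Convert each endpoint to a unit vector on the sphere (x = cos φ cos λ, y = cos φ sin λ, z = sin φ).
The central angle between the endpoints is δ = arccos(p₁·p₂) ≈ 2.480 rad (142.1°).
Interpolate at f = 0.53 with slerp weights a = sin((1−f)δ)/sin δ ≈ 1.496, b = sin(fδ)/sin δ ≈ 1.575.
p = a·p₁ + b·p₂ ≈ (0.087, -0.864, 0.497); φ = arcsin(p_z) ≈ 29.78°, λ = atan2(p_y, p_x) ≈ -84.28°.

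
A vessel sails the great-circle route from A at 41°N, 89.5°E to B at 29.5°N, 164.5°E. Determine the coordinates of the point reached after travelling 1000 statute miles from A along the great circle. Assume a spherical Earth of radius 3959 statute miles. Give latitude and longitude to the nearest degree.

≈ 43°N, 109°E

From cos δ = sin φ₁ sin φ₂ + cos φ₁ cos φ₂ cos Δλ, the central angle is δ ≈ 1.055 rad (60.5°). The total great-circle distance is δ·R ≈ 1.055 × 3959 ≈ 4177 mi, so the target fraction is f = 1000/4177 ≈ 0.239.
Interpolate at f ≈ 0.239 with slerp weights a = sin((1−f)δ)/sin δ ≈ 0.827, b = sin(fδ)/sin δ ≈ 0.287.
p = a·p₁ + b·p₂ ≈ (-0.235, 0.691, 0.684); φ = arcsin(p_z) ≈ 43.14°, λ = atan2(p_y, p_x) ≈ 108.83°.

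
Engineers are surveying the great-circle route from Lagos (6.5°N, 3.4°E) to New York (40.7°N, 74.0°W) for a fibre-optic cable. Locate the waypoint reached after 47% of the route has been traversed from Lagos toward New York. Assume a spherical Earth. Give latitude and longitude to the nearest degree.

≈ (28°N, 27°W)

The haversine formula gives a central angle δ ≈ 1.330 rad (76.2°) between the endpoints.
Interpolate at f = 0.47 with slerp weights a = sin((1−f)δ)/sin δ ≈ 0.667, b = sin(fδ)/sin δ ≈ 0.603.
p = a·p₁ + b·p₂ ≈ (0.788, -0.400, 0.469); φ = arcsin(p_z) ≈ 27.94°, λ = atan2(p_y, p_x) ≈ -26.91°.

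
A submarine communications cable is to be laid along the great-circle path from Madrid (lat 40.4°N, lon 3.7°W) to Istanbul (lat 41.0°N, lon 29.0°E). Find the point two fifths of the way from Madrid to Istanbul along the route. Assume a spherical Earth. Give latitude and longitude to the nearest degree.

≈ lat 42°N, lon 9°E

Convert each endpoint to a unit vector on the sphere (x = cos φ cos λ, y = cos φ sin λ, z = sin φ).
The central angle between the endpoints is δ = arccos(p₁·p₂) ≈ 0.430 rad (24.7°).
Interpolate at f = 2/5 with slerp weights a = sin((1−f)δ)/sin δ ≈ 0.612, b = sin(fδ)/sin δ ≈ 0.411.
p = a·p₁ + b·p₂ ≈ (0.736, 0.120, 0.666); φ = arcsin(p_z) ≈ 41.76°, λ = atan2(p_y, p_x) ≈ 9.27°.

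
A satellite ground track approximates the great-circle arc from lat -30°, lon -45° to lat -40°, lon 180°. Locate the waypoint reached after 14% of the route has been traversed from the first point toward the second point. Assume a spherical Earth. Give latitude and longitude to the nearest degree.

≈ lat -41°, lon -55°

From cos δ = sin φ₁ sin φ₂ + cos φ₁ cos φ₂ cos Δλ, the central angle is δ ≈ 1.719 rad (98.5°).
Interpolate at f = 0.14 with slerp weights a = sin((1−f)δ)/sin δ ≈ 1.007, b = sin(fδ)/sin δ ≈ 0.241.
p = a·p₁ + b·p₂ ≈ (0.432, -0.617, -0.658); φ = arcsin(p_z) ≈ -41.17°, λ = atan2(p_y, p_x) ≈ -54.99°.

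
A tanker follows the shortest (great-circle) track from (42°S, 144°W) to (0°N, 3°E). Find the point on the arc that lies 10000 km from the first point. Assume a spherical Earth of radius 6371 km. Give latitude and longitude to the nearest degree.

Convert each endpoint to a unit vector on the sphere (x = cos φ cos λ, y = cos φ sin λ, z = sin φ).
The central angle between the endpoints is δ = arccos(p₁·p₂) ≈ 2.244 rad (128.6°). The total great-circle distance is δ·R ≈ 2.244 × 6371 ≈ 14295 km, so the target fraction is f = 10000/14295 ≈ 0.700.
Interpolate at f ≈ 0.700 with slerp weights a = sin((1−f)δ)/sin δ ≈ 0.798, b = sin(fδ)/sin δ ≈ 1.279.
p = a·p₁ + b·p₂ ≈ (0.797, -0.282, -0.534); φ = arcsin(p_z) ≈ -32.28°, λ = atan2(p_y, p_x) ≈ -19.46°.

≈ (32°S, 19°W)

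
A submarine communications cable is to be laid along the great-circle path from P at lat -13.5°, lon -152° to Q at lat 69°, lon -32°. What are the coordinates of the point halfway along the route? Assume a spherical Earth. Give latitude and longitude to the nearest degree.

The haversine formula gives a central angle δ ≈ 1.974 rad (113.1°) between the endpoints.
Interpolate at f = 1/2 with slerp weights a = sin((1−f)δ)/sin δ ≈ 0.907, b = sin(fδ)/sin δ ≈ 0.907.
p = a·p₁ + b·p₂ ≈ (-0.503, -0.586, 0.635); φ = arcsin(p_z) ≈ 39.42°, λ = atan2(p_y, p_x) ≈ -130.63°.

≈ lat 39°, lon -131°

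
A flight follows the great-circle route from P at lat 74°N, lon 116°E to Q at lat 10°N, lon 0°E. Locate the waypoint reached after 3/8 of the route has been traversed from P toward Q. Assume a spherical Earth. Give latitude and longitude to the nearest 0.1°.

Convert each endpoint to a unit vector on the sphere (x = cos φ cos λ, y = cos φ sin λ, z = sin φ).
The central angle between the endpoints is δ = arccos(p₁·p₂) ≈ 1.523 rad (87.3°).
Interpolate at f = 3/8 with slerp weights a = sin((1−f)δ)/sin δ ≈ 0.815, b = sin(fδ)/sin δ ≈ 0.541.
p = a·p₁ + b·p₂ ≈ (0.434, 0.202, 0.878); φ = arcsin(p_z) ≈ 61.37°, λ = atan2(p_y, p_x) ≈ 24.94°.

≈ lat 61.4°N, lon 24.9°E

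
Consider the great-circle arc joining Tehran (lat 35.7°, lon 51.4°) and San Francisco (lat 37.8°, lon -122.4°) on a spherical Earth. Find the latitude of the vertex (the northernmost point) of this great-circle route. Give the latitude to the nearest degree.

The great circle lies in the plane with unit normal n̂ = (p₁ × p₂)/|p₁ × p₂|.
Here n̂_z ≈ -0.072; the vertex latitude is φ_max = arccos|n̂_z| ≈ 85.9°.

≈ 86°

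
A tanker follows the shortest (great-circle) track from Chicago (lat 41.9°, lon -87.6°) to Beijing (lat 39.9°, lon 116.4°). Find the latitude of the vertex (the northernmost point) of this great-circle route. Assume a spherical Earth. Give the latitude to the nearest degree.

≈ 77°

The great circle lies in the plane with unit normal n̂ = (p₁ × p₂)/|p₁ × p₂|.
Here n̂_z ≈ -0.233; the vertex latitude is φ_max = arccos|n̂_z| ≈ 76.5°.
Check via Clairaut: cos φ_max = |cos φ₁| · sin C = cos(41.9°)·sin(18.3°) ≈ 0.233, again giving ≈ 76.5°.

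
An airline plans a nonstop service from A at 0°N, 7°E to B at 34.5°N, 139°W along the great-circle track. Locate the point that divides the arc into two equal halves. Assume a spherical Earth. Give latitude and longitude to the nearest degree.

≈ 45°N, 48°W

Convert each endpoint to a unit vector on the sphere (x = cos φ cos λ, y = cos φ sin λ, z = sin φ).
The central angle between the endpoints is δ = arccos(p₁·p₂) ≈ 2.323 rad (133.1°).
Interpolate at f = 1/2 with slerp weights a = sin((1−f)δ)/sin δ ≈ 1.256, b = sin(fδ)/sin δ ≈ 1.256.
p = a·p₁ + b·p₂ ≈ (0.466, -0.526, 0.712); φ = arcsin(p_z) ≈ 45.37°, λ = atan2(p_y, p_x) ≈ -48.50°.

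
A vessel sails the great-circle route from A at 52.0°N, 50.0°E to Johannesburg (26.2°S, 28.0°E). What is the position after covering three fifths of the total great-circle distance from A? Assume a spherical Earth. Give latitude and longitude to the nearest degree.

≈ 5°N, 35°E

Write both endpoints as unit vectors p₁, p₂ with components (cos φ cos λ, cos φ sin λ, sin φ).
The central angle between the endpoints is δ = arccos(p₁·p₂) ≈ 1.406 rad (80.5°).
Interpolate at f = 3/5 with slerp weights a = sin((1−f)δ)/sin δ ≈ 0.540, b = sin(fδ)/sin δ ≈ 0.757.
p = a·p₁ + b·p₂ ≈ (0.814, 0.574, 0.092); φ = arcsin(p_z) ≈ 5.25°, λ = atan2(p_y, p_x) ≈ 35.19°.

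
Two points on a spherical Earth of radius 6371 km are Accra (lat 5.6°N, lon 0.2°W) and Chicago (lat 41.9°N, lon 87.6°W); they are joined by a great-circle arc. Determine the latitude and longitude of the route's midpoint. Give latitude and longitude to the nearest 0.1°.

Convert each endpoint to a unit vector on the sphere (x = cos φ cos λ, y = cos φ sin λ, z = sin φ).
The central angle between the endpoints is δ = arccos(p₁·p₂) ≈ 1.472 rad (84.3°).
Interpolate at f = 1/2 with slerp weights a = sin((1−f)δ)/sin δ ≈ 0.675, b = sin(fδ)/sin δ ≈ 0.675.
p = a·p₁ + b·p₂ ≈ (0.692, -0.504, 0.516); φ = arcsin(p_z) ≈ 31.09°, λ = atan2(p_y, p_x) ≈ -36.05°.

≈ lat 31.1°N, lon 36.1°W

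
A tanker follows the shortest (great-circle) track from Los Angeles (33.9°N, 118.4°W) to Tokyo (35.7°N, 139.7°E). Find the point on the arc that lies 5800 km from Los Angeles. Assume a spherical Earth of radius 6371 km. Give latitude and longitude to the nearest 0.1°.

≈ 46.7°N, 173.0°E

Write both endpoints as unit vectors p₁, p₂ with components (cos φ cos λ, cos φ sin λ, sin φ).
The central angle between the endpoints is δ = arccos(p₁·p₂) ≈ 1.383 rad (79.3°). The total great-circle distance is δ·R ≈ 1.383 × 6371 ≈ 8812 km, so the target fraction is f = 5800/8812 ≈ 0.658.
Interpolate at f ≈ 0.658 with slerp weights a = sin((1−f)δ)/sin δ ≈ 0.464, b = sin(fδ)/sin δ ≈ 0.804.
p = a·p₁ + b·p₂ ≈ (-0.681, 0.084, 0.728); φ = arcsin(p_z) ≈ 46.69°, λ = atan2(p_y, p_x) ≈ 172.99°.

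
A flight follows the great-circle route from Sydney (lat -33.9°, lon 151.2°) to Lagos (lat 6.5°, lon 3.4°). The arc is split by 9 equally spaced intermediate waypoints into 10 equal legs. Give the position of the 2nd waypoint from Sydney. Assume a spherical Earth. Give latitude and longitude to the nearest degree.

Write both endpoints as unit vectors p₁, p₂ with components (cos φ cos λ, cos φ sin λ, sin φ).
The central angle between the endpoints is δ = arccos(p₁·p₂) ≈ 2.436 rad (139.6°).
Interpolate at f = 2/10 with slerp weights a = sin((1−f)δ)/sin δ ≈ 1.433, b = sin(fδ)/sin δ ≈ 0.721.
p = a·p₁ + b·p₂ ≈ (-0.326, 0.615, -0.717); φ = arcsin(p_z) ≈ -45.84°, λ = atan2(p_y, p_x) ≈ 117.95°.

≈ lat -46°, lon 118°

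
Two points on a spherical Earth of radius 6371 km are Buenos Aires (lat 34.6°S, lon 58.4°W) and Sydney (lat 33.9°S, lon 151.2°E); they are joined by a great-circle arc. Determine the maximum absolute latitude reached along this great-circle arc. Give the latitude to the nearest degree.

≈ 69°S

The great circle lies in the plane with unit normal n̂ = (p₁ × p₂)/|p₁ × p₂|.
Here n̂_z ≈ -0.351; the vertex latitude is φ_max = arccos|n̂_z| ≈ 69.4°.
Check via Clairaut: cos φ_max = |cos φ₁| · sin C = cos(34.6°)·sin(154.7°) ≈ 0.351, again giving ≈ 69.4°.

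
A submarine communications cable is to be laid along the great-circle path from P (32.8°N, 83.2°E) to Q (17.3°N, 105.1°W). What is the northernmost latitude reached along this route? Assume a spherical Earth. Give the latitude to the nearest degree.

The great circle lies in the plane with unit normal n̂ = (p₁ × p₂)/|p₁ × p₂|.
Here n̂_z ≈ +0.150; the vertex latitude is φ_max = arccos|n̂_z| ≈ 81.4°.
Check via Clairaut: cos φ_max = |cos φ₁| · sin C = cos(32.8°)·sin(10.3°) ≈ 0.150, again giving ≈ 81.4°.

≈ 81°N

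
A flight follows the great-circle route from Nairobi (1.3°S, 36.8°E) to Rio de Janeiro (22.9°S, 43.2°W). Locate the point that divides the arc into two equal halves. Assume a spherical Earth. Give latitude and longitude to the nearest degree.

≈ 16°S, 1°W

Convert each endpoint to a unit vector on the sphere (x = cos φ cos λ, y = cos φ sin λ, z = sin φ).
The central angle between the endpoints is δ = arccos(p₁·p₂) ≈ 1.401 rad (80.3°).
Interpolate at f = 1/2 with slerp weights a = sin((1−f)δ)/sin δ ≈ 0.654, b = sin(fδ)/sin δ ≈ 0.654.
p = a·p₁ + b·p₂ ≈ (0.963, -0.021, -0.269); φ = arcsin(p_z) ≈ -15.63°, λ = atan2(p_y, p_x) ≈ -1.23°.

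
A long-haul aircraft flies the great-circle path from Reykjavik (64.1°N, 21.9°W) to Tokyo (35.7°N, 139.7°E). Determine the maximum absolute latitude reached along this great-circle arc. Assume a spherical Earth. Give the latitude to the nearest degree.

≈ 83°N

The great circle lies in the plane with unit normal n̂ = (p₁ × p₂)/|p₁ × p₂|.
Here n̂_z ≈ +0.114; the vertex latitude is φ_max = arccos|n̂_z| ≈ 83.5°.
Check via Clairaut: cos φ_max = |cos φ₁| · sin C = cos(64.1°)·sin(15.1°) ≈ 0.114, again giving ≈ 83.5°.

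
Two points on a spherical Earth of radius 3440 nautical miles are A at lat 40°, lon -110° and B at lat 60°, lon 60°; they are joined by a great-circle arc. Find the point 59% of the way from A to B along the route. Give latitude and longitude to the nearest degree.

≈ lat 85°, lon -60°

From cos δ = sin φ₁ sin φ₂ + cos φ₁ cos φ₂ cos Δλ, the central angle is δ ≈ 1.390 rad (79.7°).
Interpolate at f = 0.59 with slerp weights a = sin((1−f)δ)/sin δ ≈ 0.549, b = sin(fδ)/sin δ ≈ 0.743.
p = a·p₁ + b·p₂ ≈ (0.042, -0.073, 0.996); φ = arcsin(p_z) ≈ 85.17°, λ = atan2(p_y, p_x) ≈ -60.00°.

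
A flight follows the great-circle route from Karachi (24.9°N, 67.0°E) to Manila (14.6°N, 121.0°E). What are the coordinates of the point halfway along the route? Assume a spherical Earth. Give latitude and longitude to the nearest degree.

Write both endpoints as unit vectors p₁, p₂ with components (cos φ cos λ, cos φ sin λ, sin φ).
The central angle between the endpoints is δ = arccos(p₁·p₂) ≈ 0.899 rad (51.5°).
Interpolate at f = 1/2 with slerp weights a = sin((1−f)δ)/sin δ ≈ 0.555, b = sin(fδ)/sin δ ≈ 0.555.
p = a·p₁ + b·p₂ ≈ (-0.080, 0.924, 0.374); φ = arcsin(p_z) ≈ 21.94°, λ = atan2(p_y, p_x) ≈ 94.94°.

≈ 22°N, 95°E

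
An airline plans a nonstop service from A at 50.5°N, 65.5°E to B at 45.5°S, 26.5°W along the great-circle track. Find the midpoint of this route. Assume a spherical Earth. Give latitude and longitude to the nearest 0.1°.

≈ 3.6°N, 16.6°E

Convert each endpoint to a unit vector on the sphere (x = cos φ cos λ, y = cos φ sin λ, z = sin φ).
The central angle between the endpoints is δ = arccos(p₁·p₂) ≈ 2.172 rad (124.5°).
Interpolate at f = 1/2 with slerp weights a = sin((1−f)δ)/sin δ ≈ 1.073, b = sin(fδ)/sin δ ≈ 1.073.
p = a·p₁ + b·p₂ ≈ (0.956, 0.286, 0.063); φ = arcsin(p_z) ≈ 3.59°, λ = atan2(p_y, p_x) ≈ 16.63°.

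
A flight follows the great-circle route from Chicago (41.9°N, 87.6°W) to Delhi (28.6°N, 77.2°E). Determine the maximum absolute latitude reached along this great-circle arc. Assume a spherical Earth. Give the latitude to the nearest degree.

The great circle lies in the plane with unit normal n̂ = (p₁ × p₂)/|p₁ × p₂|.
Here n̂_z ≈ +0.180; the vertex latitude is φ_max = arccos|n̂_z| ≈ 79.6°.

≈ 80°N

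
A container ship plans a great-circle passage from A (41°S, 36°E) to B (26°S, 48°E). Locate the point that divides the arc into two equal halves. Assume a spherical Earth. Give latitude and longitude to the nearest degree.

≈ (34°S, 43°E)

Write both endpoints as unit vectors p₁, p₂ with components (cos φ cos λ, cos φ sin λ, sin φ).
The central angle between the endpoints is δ = arccos(p₁·p₂) ≈ 0.314 rad (18.0°).
Interpolate at f = 1/2 with slerp weights a = sin((1−f)δ)/sin δ ≈ 0.506, b = sin(fδ)/sin δ ≈ 0.506.
p = a·p₁ + b·p₂ ≈ (0.614, 0.563, -0.554); φ = arcsin(p_z) ≈ -33.64°, λ = atan2(p_y, p_x) ≈ 42.52°.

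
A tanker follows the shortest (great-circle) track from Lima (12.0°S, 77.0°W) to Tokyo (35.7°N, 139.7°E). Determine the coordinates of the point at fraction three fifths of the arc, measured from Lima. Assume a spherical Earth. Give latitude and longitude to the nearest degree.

≈ (39°N, 149°W)

From cos δ = sin φ₁ sin φ₂ + cos φ₁ cos φ₂ cos Δλ, the central angle is δ ≈ 2.431 rad (139.3°).
Interpolate at f = 3/5 with slerp weights a = sin((1−f)δ)/sin δ ≈ 1.267, b = sin(fδ)/sin δ ≈ 1.524.
p = a·p₁ + b·p₂ ≈ (-0.665, -0.407, 0.626); φ = arcsin(p_z) ≈ 38.75°, λ = atan2(p_y, p_x) ≈ -148.51°.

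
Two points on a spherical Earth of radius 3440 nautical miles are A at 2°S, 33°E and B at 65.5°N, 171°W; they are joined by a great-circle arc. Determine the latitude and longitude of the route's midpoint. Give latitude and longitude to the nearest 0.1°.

Write both endpoints as unit vectors p₁, p₂ with components (cos φ cos λ, cos φ sin λ, sin φ).
The central angle between the endpoints is δ = arccos(p₁·p₂) ≈ 1.994 rad (114.2°).
Interpolate at f = 1/2 with slerp weights a = sin((1−f)δ)/sin δ ≈ 0.921, b = sin(fδ)/sin δ ≈ 0.921.
p = a·p₁ + b·p₂ ≈ (0.395, 0.441, 0.806); φ = arcsin(p_z) ≈ 53.69°, λ = atan2(p_y, p_x) ≈ 48.21°.

≈ 53.7°N, 48.2°E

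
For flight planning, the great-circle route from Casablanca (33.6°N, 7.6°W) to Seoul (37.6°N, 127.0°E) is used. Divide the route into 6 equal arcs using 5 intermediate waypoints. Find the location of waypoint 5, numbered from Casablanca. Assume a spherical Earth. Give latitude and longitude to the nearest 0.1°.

≈ 49.7°N, 112.0°E

The haversine formula gives a central angle δ ≈ 1.697 rad (97.2°) between the endpoints.
Interpolate at f = 5/6 with slerp weights a = sin((1−f)δ)/sin δ ≈ 0.281, b = sin(fδ)/sin δ ≈ 0.996.
p = a·p₁ + b·p₂ ≈ (-0.243, 0.599, 0.763); φ = arcsin(p_z) ≈ 49.74°, λ = atan2(p_y, p_x) ≈ 112.04°.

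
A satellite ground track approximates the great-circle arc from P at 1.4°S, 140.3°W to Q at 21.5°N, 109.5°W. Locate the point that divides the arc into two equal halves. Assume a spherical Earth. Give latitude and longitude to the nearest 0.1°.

≈ 10.4°N, 125.5°W

Write both endpoints as unit vectors p₁, p₂ with components (cos φ cos λ, cos φ sin λ, sin φ).
The central angle between the endpoints is δ = arccos(p₁·p₂) ≈ 0.660 rad (37.8°).
Interpolate at f = 1/2 with slerp weights a = sin((1−f)δ)/sin δ ≈ 0.529, b = sin(fδ)/sin δ ≈ 0.529.
p = a·p₁ + b·p₂ ≈ (-0.571, -0.801, 0.181); φ = arcsin(p_z) ≈ 10.42°, λ = atan2(p_y, p_x) ≈ -125.47°.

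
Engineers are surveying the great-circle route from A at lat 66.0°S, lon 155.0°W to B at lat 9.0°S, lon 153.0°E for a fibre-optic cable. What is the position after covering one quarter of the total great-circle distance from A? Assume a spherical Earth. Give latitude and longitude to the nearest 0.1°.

≈ lat 54.3°S, lon 179.7°W

Convert each endpoint to a unit vector on the sphere (x = cos φ cos λ, y = cos φ sin λ, z = sin φ).
The central angle between the endpoints is δ = arccos(p₁·p₂) ≈ 1.170 rad (67.0°).
Interpolate at f = 1/4 with slerp weights a = sin((1−f)δ)/sin δ ≈ 0.835, b = sin(fδ)/sin δ ≈ 0.313.
p = a·p₁ + b·p₂ ≈ (-0.584, -0.003, -0.812); φ = arcsin(p_z) ≈ -54.30°, λ = atan2(p_y, p_x) ≈ -179.69°.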